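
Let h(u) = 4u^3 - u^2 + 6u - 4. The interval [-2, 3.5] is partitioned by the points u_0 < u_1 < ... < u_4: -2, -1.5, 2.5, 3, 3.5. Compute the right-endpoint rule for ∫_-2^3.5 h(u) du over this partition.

Subinterval widths: 0.5, 4, 0.5, 0.5.
Right endpoints: -1.5, 2.5, 3, 3.5.
h(-1.5) = -28.75, h(2.5) = 67.25, h(3) = 113, h(3.5) = 176.25.
Sum = Σ Δu_i · h(u_i).
Sum = 399.25.

399.25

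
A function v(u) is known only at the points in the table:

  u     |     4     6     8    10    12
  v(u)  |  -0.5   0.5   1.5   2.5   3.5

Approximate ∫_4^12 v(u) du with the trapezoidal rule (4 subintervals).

Δu = 2.
T_4 = (2/2)·[(-0.5) + 2·0.5 + 2·1.5 + 2·2.5 + 3.5] = 12.

12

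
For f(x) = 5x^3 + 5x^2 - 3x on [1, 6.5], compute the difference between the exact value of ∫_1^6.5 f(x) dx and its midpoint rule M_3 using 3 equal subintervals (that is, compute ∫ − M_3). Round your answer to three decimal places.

94.356

Exact integral: ∫_1^6.5 f(x) dx ≈ 2624.24479.
M_3 ≈ 2529.88860.
Error ≈ 2624.24479 − 2529.88860 ≈ 94.356.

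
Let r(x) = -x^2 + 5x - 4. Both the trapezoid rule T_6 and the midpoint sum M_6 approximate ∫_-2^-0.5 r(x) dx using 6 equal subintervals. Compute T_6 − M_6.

T_6 = -18.015625.
M_6 = -17.9921875.
T_6 − M_6 = -0.0234375.

-0.0234375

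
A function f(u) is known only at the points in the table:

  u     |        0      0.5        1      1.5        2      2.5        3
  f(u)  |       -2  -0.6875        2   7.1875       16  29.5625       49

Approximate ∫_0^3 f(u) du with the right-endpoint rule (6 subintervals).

Δu = 0.5.
Sum = 0.5·[(-0.6875) + 2 + 7.1875 + 16 + 29.5625 + 49] = 51.53125.

51.53125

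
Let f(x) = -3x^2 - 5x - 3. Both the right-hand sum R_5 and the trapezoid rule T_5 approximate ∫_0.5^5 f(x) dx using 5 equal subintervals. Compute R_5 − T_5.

R_5 = -245.61.
T_5 = -202.0725.
R_5 − T_5 = -43.5375.

-43.5375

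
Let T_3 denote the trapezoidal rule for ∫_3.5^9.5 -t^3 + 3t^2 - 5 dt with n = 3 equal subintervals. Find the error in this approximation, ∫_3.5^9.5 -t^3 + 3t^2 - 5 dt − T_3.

66

Exact integral: ∫_3.5^9.5 f(t) dt = -1214.25.
T_3 = -1280.25.
Error = -1214.25 − (-1280.25) = 66.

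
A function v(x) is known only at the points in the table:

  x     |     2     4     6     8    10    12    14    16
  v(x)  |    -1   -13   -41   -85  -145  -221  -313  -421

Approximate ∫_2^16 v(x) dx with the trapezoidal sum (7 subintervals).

-2058

Δx = 2.
T_7 = (2/2)·[(-1) + 2·(-13) + 2·(-41) + 2·(-85) + 2·(-145) + 2·(-221) + 2·(-313) + (-421)] = -2058.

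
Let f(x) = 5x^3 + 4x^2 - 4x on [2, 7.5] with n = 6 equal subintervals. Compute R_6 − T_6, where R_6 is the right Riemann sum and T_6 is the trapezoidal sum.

R_6 ≈ 5474.5449942.
T_6 ≈ 4440.3731192.
R_6 − T_6 = 1034.171875.

1034.171875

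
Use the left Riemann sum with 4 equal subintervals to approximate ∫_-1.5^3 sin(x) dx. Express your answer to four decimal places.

0.3060

Δx = (3 − (-1.5))/4 = 1.125.
Left endpoints: -1.5, -0.375, 0.75, 1.875.
f(-1.5) ≈ -0.9975, f(-0.375) ≈ -0.3663, f(0.75) ≈ 0.6816, f(1.875) ≈ 0.9541.
Sum = Δx · [f(-1.5) + f(-0.375) + f(0.75) + f(1.875)].
Sum ≈ 0.3060.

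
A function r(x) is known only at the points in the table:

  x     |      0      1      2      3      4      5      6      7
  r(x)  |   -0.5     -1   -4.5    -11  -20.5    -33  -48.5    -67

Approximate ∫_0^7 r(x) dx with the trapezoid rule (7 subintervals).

Δx = 1.
T_7 = (1/2)·[(-0.5) + 2·(-1) + 2·(-4.5) + 2·(-11) + 2·(-20.5) + 2·(-33) + 2·(-48.5) + (-67)] = -152.25.

-152.25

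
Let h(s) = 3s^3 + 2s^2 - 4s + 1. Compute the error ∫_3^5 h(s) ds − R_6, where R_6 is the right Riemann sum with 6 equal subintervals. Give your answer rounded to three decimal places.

-54.407

Exact integral: ∫_3^5 h(s) ds ≈ 443.33333.
R_6 ≈ 497.74074.
Error ≈ 443.33333 − 497.74074 ≈ -54.407.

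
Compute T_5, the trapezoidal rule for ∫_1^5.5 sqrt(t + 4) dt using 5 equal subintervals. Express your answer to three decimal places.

12.063

Δt = (5.5 − 1)/5 = 0.9.
f(1) ≈ 2.236, f(1.9) ≈ 2.429, f(2.8) ≈ 2.608, f(3.7) ≈ 2.775, f(4.6) ≈ 2.933, f(5.5) ≈ 3.082.
T_5 = (Δt/2)·[f(t_0) + 2f(t_1) + ... + 2f(t_{4}) + f(t_5)].
Sum ≈ 12.063.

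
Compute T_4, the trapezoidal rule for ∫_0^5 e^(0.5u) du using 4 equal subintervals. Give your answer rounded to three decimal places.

Δu = (5 − 0)/4 = 1.25.
f(0) ≈ 1.000, f(1.25) ≈ 1.868, f(2.5) ≈ 3.490, f(3.75) ≈ 6.521, f(5) ≈ 12.182.
T_4 = (Δu/2)·[f(u_0) + 2f(u_1) + 2f(u_2) + 2f(u_3) + f(u_4)].
Sum ≈ 23.088.

23.088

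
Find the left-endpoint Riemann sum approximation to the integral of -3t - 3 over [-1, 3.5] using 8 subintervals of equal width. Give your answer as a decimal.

Δt = (3.5 − (-1))/8 = 0.5625.
Left endpoints: -1, -0.4375, 0.125, 0.6875, 1.25, 1.8125, 2.375, 2.9375.
f(-1) = 0, f(-0.4375) = -1.6875, f(0.125) = -3.375, f(0.6875) = -5.0625, f(1.25) = -6.75, f(1.8125) = -8.4375, f(2.375) = -10.125, f(2.9375) = -11.8125.
Sum = Δt · [f(-1) + f(-0.4375) + f(0.125) + ...].
Sum = -26.578125.

-26.578125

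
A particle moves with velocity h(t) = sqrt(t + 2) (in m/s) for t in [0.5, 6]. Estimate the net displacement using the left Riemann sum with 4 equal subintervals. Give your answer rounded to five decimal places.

11.57040

Δt = (6 − 0.5)/4 = 1.375.
Left endpoints: 0.5, 1.875, 3.25, 4.625.
h(0.5) ≈ 1.58114, h(1.875) ≈ 1.96850, h(3.25) ≈ 2.29129, h(4.625) ≈ 2.57391.
Sum = Δt · [h(0.5) + h(1.875) + h(3.25) + h(4.625)].
Sum ≈ 11.57040.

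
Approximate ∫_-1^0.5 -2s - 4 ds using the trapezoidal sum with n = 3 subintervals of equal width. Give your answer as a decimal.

Δs = (0.5 − (-1))/3 = 0.5.
f(-1) = -2, f(-0.5) = -3, f(0) = -4, f(0.5) = -5.
T_3 = (Δs/2)·[f(s_0) + 2f(s_1) + 2f(s_2) + f(s_3)].
Sum = -5.25.

-5.25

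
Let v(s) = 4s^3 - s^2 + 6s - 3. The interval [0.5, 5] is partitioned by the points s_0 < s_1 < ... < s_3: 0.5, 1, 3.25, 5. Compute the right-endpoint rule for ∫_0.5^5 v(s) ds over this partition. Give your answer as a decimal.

1203.8125

Subinterval widths: 0.5, 2.25, 1.75.
Right endpoints: 1, 3.25, 5.
v(1) = 6, v(3.25) = 143.25, v(5) = 502.
Sum = Σ Δs_i · v(s_i).
Sum = 1203.8125.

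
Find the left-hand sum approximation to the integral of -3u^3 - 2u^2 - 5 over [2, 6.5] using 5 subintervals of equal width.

Δu = (6.5 − 2)/5 = 0.9.
Left endpoints: 2, 2.9, 3.8, 4.7, 5.6.
f(2) = -37, f(2.9) = -94.987, f(3.8) = -198.496, f(4.7) = -360.649, f(5.6) = -594.568.
Sum = Δu · [f(2) + f(2.9) + f(3.8) + f(4.7) + f(5.6)].
Sum = -1157.13.

-1157.13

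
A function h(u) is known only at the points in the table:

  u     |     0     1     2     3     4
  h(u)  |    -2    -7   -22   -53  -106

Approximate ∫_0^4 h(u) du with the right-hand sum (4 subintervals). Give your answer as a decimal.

Δu = 1.
Sum = 1·[(-7) + (-22) + (-53) + (-106)] = -188.

-188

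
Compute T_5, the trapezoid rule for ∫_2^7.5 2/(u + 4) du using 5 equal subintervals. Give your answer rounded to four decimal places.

Δu = (7.5 − 2)/5 = 1.1.
f(2) = 1/3, f(3.1) = 20/71, f(4.2) = 10/41, f(5.3) = 20/93, f(6.4) = 5/26, f(7.5) = 4/23.
T_5 = (Δu/2)·[f(u_0) + 2f(u_1) + ... + 2f(u_{4}) + f(u_5)].
Sum ≈ 1.3052.

1.3052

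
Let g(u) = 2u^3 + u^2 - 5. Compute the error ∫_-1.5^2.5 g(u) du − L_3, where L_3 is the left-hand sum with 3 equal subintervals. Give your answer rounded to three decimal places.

Exact integral: ∫_-1.5^2.5 g(u) du ≈ 3.33333.
L_3 ≈ -19.92593.
Error ≈ 3.33333 − (-19.92593) ≈ 23.259.

23.259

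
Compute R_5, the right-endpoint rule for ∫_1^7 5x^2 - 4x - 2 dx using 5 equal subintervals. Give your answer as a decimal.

598.8

Δx = (7 − 1)/5 = 1.2.
Right endpoints: 2.2, 3.4, 4.6, 5.8, 7.
f(2.2) = 13.4, f(3.4) = 42.2, f(4.6) = 85.4, f(5.8) = 143, f(7) = 215.
Sum = Δx · [f(2.2) + f(3.4) + f(4.6) + f(5.8) + f(7)].
Sum = 598.8.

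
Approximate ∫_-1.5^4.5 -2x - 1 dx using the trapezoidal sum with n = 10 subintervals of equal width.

Δx = (4.5 − (-1.5))/10 = 0.6.
f(-1.5) = 2, f(-0.9) = 0.8, f(-0.3) = -0.4, f(0.3) = -1.6, f(0.9) = -2.8, f(1.5) = -4, f(2.1) = -5.2, f(2.7) = -6.4, f(3.3) = -7.6, f(3.9) = -8.8, f(4.5) = -10.
T_10 = (Δx/2)·[f(x_0) + 2f(x_1) + ... + 2f(x_{9}) + f(x_10)].
Sum = -24.

-24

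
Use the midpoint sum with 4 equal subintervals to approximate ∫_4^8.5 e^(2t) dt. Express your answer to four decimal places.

Δt = (8.5 − 4)/4 = 1.125.
Midpoints: 4.5625, 5.6875, 6.8125, 7.9375.
f(4.5625) ≈ 9181.9970, f(5.6875) ≈ 87116.3622, f(6.8125) ≈ 826537.0311, f(7.9375) ≈ 7841965.0104.
Sum = Δt · [f(4.5625) + f(5.6875) + f(6.8125) + f(7.9375)].
Sum ≈ 9860400.4508.

9860400.4508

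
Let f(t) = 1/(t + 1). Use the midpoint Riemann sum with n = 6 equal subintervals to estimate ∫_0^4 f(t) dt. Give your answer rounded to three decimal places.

1.593

Δt = (4 − 0)/6 = 2/3.
Midpoints: 1/3, 1, 5/3, 7/3, 3, 11/3.
f(1/3) = 0.75, f(1) = 0.5, f(5/3) = 0.375, f(7/3) = 0.3, f(3) = 0.25, f(11/3) = 3/14.
Sum = Δt · [f(1/3) + f(1) + f(5/3) + ...].
Sum ≈ 1.593.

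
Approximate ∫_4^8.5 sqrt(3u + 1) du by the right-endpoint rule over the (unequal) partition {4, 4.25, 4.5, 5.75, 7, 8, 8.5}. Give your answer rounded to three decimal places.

20.656

Subinterval widths: 0.25, 0.25, 1.25, 1.25, 1, 0.5.
Right endpoints: 4.25, 4.5, 5.75, 7, 8, 8.5.
f(4.25) ≈ 3.708, f(4.5) ≈ 3.808, f(5.75) ≈ 4.272, f(7) ≈ 4.690, f(8) ≈ 5.000, f(8.5) ≈ 5.148.
Sum = Σ Δu_i · f(u_i).
Sum ≈ 20.656.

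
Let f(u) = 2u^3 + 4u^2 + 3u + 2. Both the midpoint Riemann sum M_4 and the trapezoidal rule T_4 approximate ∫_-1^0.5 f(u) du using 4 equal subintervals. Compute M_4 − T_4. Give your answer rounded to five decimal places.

-0.13184

M_4 ≈ 2.8623047.
T_4 ≈ 2.9941406.
M_4 − T_4 ≈ -0.13184.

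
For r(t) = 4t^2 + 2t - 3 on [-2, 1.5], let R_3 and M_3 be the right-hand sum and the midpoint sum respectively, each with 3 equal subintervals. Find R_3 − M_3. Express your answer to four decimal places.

R_3 ≈ 6.092593.
M_3 ≈ 1.328704.
R_3 − M_3 ≈ 4.7639.

4.7639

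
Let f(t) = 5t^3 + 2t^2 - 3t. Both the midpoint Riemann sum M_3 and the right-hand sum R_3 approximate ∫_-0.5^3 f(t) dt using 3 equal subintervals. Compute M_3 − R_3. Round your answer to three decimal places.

M_3 ≈ 97.89265.
R_3 ≈ 205.80324.
M_3 − R_3 ≈ -107.911.

-107.911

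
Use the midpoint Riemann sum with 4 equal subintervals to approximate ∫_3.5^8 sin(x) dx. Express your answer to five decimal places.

Δx = (8 − 3.5)/4 = 1.125.
Midpoints: 4.0625, 5.1875, 6.3125, 7.4375.
f(4.0625) ≈ -0.79615, f(5.1875) ≈ -0.88924, f(6.3125) ≈ 0.02931, f(7.4375) ≈ 0.91452.
Sum = Δx · [f(4.0625) + f(5.1875) + f(6.3125) + f(7.4375)].
Sum ≈ -0.83426.

-0.83426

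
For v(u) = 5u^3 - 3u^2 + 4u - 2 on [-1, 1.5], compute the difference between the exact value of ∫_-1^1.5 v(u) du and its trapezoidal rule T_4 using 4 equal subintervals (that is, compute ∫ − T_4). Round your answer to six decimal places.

Exact integral: ∫_-1^1.5 v(u) du = -1.796875.
T_4 ≈ -1.67480469.
Error ≈ -1.796875 − (-1.67480469) ≈ -0.122070.

-0.122070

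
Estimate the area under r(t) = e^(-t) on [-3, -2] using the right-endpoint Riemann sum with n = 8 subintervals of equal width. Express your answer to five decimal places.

Δt = (-2 − (-3))/8 = 0.125.
Right endpoints: -2.875, -2.75, -2.625, -2.5, -2.375, -2.25, -2.125, -2.
r(-2.875) ≈ 17.72542, r(-2.75) ≈ 15.64263, r(-2.625) ≈ 13.80457, r(-2.5) ≈ 12.18249, r(-2.375) ≈ 10.75101, r(-2.25) ≈ 9.48774, r(-2.125) ≈ 8.37290, r(-2) ≈ 7.38906.
Sum = Δt · [r(-2.875) + r(-2.75) + r(-2.625) + ...].
Sum ≈ 11.91948.

11.91948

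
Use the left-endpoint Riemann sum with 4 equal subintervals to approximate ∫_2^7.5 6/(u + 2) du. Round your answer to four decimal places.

Δu = (7.5 − 2)/4 = 1.375.
Left endpoints: 2, 3.375, 4.75, 6.125.
f(2) = 1.5, f(3.375) = 48/43, f(4.75) = 8/9, f(6.125) = 48/65.
Sum = Δu · [f(2) + f(3.375) + f(4.75) + f(6.125)].
Sum ≈ 5.8350.

5.8350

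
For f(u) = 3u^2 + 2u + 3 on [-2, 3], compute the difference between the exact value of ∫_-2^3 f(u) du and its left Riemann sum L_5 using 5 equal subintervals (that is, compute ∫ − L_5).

Exact integral: ∫_-2^3 f(u) du = 55.
L_5 = 45.
Error = 55 − 45 = 10.

10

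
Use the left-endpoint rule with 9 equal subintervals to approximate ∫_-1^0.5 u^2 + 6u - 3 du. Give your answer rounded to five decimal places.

-7.05556

Δu = (0.5 − (-1))/9 = 1/6.
Left endpoints: -1, -5/6, -2/3, -0.5, -1/3, -1/6, 0, 1/6, 1/3.
f(-1) = -8, f(-5/6) = -263/36, f(-2/3) = -59/9, f(-0.5) = -5.75, f(-1/3) = -44/9, f(-1/6) = -143/36, f(0) = -3, f(1/6) = -71/36, f(1/3) = -8/9.
Sum = Δu · [f(-1) + f(-5/6) + f(-2/3) + ...].
Sum ≈ -7.05556.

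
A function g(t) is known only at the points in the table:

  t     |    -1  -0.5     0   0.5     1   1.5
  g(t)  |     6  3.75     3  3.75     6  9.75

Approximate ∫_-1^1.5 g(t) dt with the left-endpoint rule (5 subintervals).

11.25

Δt = 0.5.
Sum = 0.5·[6 + 3.75 + 3 + 3.75 + 6] = 11.25.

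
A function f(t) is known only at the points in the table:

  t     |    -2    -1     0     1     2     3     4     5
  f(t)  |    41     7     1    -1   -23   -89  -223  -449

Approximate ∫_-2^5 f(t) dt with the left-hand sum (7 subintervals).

Δt = 1.
Sum = 1·[41 + 7 + 1 + (-1) + (-23) + (-89) + (-223)] = -287.

-287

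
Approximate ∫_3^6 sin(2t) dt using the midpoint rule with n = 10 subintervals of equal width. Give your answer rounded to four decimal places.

0.0590

Δt = (6 − 3)/10 = 0.3.
Midpoints: 3.15, 3.45, 3.75, 4.05, 4.35, 4.65, 4.95, 5.25, 5.55, 5.85.
f(3.15) ≈ 0.0168, f(3.45) ≈ 0.5784, f(3.75) ≈ 0.9380, f(4.05) ≈ 0.9699, f(4.35) ≈ 0.6630, f(4.65) ≈ 0.1245, f(4.95) ≈ -0.4575, f(5.25) ≈ -0.8797, f(5.55) ≈ -0.9946, f(5.85) ≈ -0.7620.
Sum = Δt · [f(3.15) + f(3.45) + f(3.75) + ...].
Sum ≈ 0.0590.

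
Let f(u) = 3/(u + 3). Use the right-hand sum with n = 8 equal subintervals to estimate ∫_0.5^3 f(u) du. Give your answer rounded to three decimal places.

Δu = (3 − 0.5)/8 = 0.3125.
Right endpoints: 0.8125, 1.125, 1.4375, 1.75, 2.0625, 2.375, 2.6875, 3.
f(0.8125) = 48/61, f(1.125) = 8/11, f(1.4375) = 48/71, f(1.75) = 12/19, f(2.0625) = 16/27, f(2.375) = 24/43, f(2.6875) = 48/91, f(3) = 0.5.
Sum = Δu · [f(0.8125) + f(1.125) + f(1.4375) + ...].
Sum ≈ 1.562.

1.562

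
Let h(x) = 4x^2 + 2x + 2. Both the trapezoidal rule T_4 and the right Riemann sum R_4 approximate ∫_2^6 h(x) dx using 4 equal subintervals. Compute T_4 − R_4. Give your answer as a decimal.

-68

T_4 = 320.
R_4 = 388.
T_4 − R_4 = -68.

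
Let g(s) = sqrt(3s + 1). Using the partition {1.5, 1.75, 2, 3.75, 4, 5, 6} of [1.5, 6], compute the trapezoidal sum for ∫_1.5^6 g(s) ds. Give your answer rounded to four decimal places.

Subinterval widths: 0.25, 0.25, 1.75, 0.25, 1, 1.
g(1.5) ≈ 2.3452, g(1.75) ≈ 2.5000, g(2) ≈ 2.6458, g(3.75) ≈ 3.5000, g(4) ≈ 3.6056, g(5) ≈ 4.0000, g(6) ≈ 4.3589.
On each subinterval the trapezoid contributes (Δs_i/2)·[g(s_{i-1}) + g(s_i)].
Sum ≈ 15.4968.

15.4968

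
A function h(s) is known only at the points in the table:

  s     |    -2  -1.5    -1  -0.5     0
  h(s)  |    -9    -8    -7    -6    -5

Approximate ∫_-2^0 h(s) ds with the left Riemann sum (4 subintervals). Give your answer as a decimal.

-15

Δs = 0.5.
Sum = 0.5·[(-9) + (-8) + (-7) + (-6)] = -15.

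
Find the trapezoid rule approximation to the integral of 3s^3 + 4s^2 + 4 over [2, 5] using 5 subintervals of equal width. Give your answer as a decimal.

631.14

Δs = (5 − 2)/5 = 0.6.
f(2) = 44, f(2.6) = 83.768, f(3.2) = 143.264, f(3.8) = 226.376, f(4.4) = 336.992, f(5) = 479.
T_5 = (Δs/2)·[f(s_0) + 2f(s_1) + ... + 2f(s_{4}) + f(s_5)].
Sum = 631.14.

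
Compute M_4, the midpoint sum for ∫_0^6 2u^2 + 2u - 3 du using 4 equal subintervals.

Δu = (6 − 0)/4 = 1.5.
Midpoints: 0.75, 2.25, 3.75, 5.25.
f(0.75) = -0.375, f(2.25) = 11.625, f(3.75) = 32.625, f(5.25) = 62.625.
Sum = Δu · [f(0.75) + f(2.25) + f(3.75) + f(5.25)].
Sum = 159.75.

159.75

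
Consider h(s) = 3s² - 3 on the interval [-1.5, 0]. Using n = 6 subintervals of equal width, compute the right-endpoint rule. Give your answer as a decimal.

Δs = (0 − (-1.5))/6 = 0.25.
Right endpoints: -1.25, -1, -0.75, -0.5, -0.25, 0.
h(-1.25) = 1.6875, h(-1) = 0, h(-0.75) = -1.3125, h(-0.5) = -2.25, h(-0.25) = -2.8125, h(0) = -3.
Sum = Δs · [h(-1.25) + h(-1) + h(-0.75) + ...].
Sum = -1.921875.

-1.921875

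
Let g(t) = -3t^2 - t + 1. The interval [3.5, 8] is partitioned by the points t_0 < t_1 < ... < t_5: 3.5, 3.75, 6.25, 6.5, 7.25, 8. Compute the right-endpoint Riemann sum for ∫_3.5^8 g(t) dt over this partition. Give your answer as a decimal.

Subinterval widths: 0.25, 2.5, 0.25, 0.75, 0.75.
Right endpoints: 3.75, 6.25, 6.5, 7.25, 8.
g(3.75) = -44.9375, g(6.25) = -122.4375, g(6.5) = -132.25, g(7.25) = -163.9375, g(8) = -199.
Sum = Σ Δt_i · g(t_i).
Sum = -622.59375.

-622.59375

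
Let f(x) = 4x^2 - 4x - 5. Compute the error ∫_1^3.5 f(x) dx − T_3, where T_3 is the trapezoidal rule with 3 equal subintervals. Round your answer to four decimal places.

-1.1574

Exact integral: ∫_1^3.5 f(x) dx ≈ 20.833333.
T_3 ≈ 21.990741.
Error ≈ 20.833333 − 21.990741 ≈ -1.1574.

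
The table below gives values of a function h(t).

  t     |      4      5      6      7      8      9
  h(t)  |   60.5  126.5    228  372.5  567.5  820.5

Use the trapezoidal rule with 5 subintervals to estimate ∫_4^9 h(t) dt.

1735

Δt = 1.
T_5 = (1/2)·[60.5 + 2·126.5 + 2·228 + 2·372.5 + 2·567.5 + 820.5] = 1735.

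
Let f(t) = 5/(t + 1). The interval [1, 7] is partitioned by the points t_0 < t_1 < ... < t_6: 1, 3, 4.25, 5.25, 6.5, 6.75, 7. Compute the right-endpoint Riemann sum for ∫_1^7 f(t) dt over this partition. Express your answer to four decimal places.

Subinterval widths: 2, 1.25, 1, 1.25, 0.25, 0.25.
Right endpoints: 3, 4.25, 5.25, 6.5, 6.75, 7.
f(3) = 1.25, f(4.25) = 20/21, f(5.25) = 0.8, f(6.5) = 2/3, f(6.75) = 20/31, f(7) = 0.625.
Sum = Σ Δt_i · f(t_i).
Sum ≈ 5.6413.

5.6413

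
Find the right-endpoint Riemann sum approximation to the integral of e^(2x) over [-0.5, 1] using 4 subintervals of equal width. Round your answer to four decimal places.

4.9901

Δx = (1 − (-0.5))/4 = 0.375.
Right endpoints: -0.125, 0.25, 0.625, 1.
f(-0.125) ≈ 0.7788, f(0.25) ≈ 1.6487, f(0.625) ≈ 3.4903, f(1) ≈ 7.3891.
Sum = Δx · [f(-0.125) + f(0.25) + f(0.625) + f(1)].
Sum ≈ 4.9901.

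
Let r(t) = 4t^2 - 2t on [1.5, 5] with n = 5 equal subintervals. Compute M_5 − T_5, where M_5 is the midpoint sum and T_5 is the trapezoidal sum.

-1.715

M_5 = 138.845.
T_5 = 140.56.
M_5 − T_5 = -1.715.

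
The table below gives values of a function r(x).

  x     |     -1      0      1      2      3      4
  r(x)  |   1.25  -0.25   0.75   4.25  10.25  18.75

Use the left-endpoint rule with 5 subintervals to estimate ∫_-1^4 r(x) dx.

16.25

Δx = 1.
Sum = 1·[1.25 + (-0.25) + 0.75 + 4.25 + 10.25] = 16.25.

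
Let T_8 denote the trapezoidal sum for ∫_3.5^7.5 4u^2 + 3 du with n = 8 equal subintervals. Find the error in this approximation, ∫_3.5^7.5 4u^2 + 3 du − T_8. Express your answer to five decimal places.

-0.66667

Exact integral: ∫_3.5^7.5 f(u) du ≈ 517.3333333.
T_8 = 518.
Error ≈ 517.3333333 − 518 ≈ -0.66667.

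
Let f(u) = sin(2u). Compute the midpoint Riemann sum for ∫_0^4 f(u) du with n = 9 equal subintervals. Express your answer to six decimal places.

Δu = (4 − 0)/9 = 4/9.
Midpoints: 2/9, 2/3, 10/9, 14/9, 2, 22/9, 26/9, 10/3, 34/9.
f(2/9) ≈ 0.429956, f(2/3) ≈ 0.971938, f(10/9) ≈ 0.795220, f(14/9) ≈ 0.030477, f(2) ≈ -0.756802, f(22/9) ≈ -0.984464, f(26/9) ≈ -0.484164, f(10/3) ≈ 0.374151, f(34/9) ≈ 0.955800.
Sum = Δu · [f(2/9) + f(2/3) + f(10/9) + ...].
Sum ≈ 0.592050.

0.592050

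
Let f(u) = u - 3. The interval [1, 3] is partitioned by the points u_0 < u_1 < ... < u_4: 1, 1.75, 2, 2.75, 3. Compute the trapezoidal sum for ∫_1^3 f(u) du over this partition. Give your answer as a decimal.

Subinterval widths: 0.75, 0.25, 0.75, 0.25.
f(1) = -2, f(1.75) = -1.25, f(2) = -1, f(2.75) = -0.25, f(3) = 0.
On each subinterval the trapezoid contributes (Δu_i/2)·[f(u_{i-1}) + f(u_i)].
Sum = -2.

-2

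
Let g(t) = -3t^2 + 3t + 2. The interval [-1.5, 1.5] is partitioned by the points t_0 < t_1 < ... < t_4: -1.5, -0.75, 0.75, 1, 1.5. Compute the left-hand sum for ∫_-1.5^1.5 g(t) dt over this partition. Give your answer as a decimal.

Subinterval widths: 0.75, 1.5, 0.25, 0.5.
Left endpoints: -1.5, -0.75, 0.75, 1.
g(-1.5) = -9.25, g(-0.75) = -1.9375, g(0.75) = 2.5625, g(1) = 2.
Sum = Σ Δt_i · g(t_i).
Sum = -8.203125.

-8.203125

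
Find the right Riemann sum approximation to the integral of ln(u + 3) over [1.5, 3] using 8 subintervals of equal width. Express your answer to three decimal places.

2.509

Δu = (3 − 1.5)/8 = 0.1875.
Right endpoints: 1.6875, 1.875, 2.0625, 2.25, 2.4375, 2.625, 2.8125, 3.
f(1.6875) ≈ 1.545, f(1.875) ≈ 1.584, f(2.0625) ≈ 1.622, f(2.25) ≈ 1.658, f(2.4375) ≈ 1.693, f(2.625) ≈ 1.727, f(2.8125) ≈ 1.760, f(3) ≈ 1.792.
Sum = Δu · [f(1.6875) + f(1.875) + f(2.0625) + ...].
Sum ≈ 2.509.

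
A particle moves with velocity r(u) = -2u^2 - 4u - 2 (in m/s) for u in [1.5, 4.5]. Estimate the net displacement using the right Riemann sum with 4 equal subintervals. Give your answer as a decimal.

Δu = (4.5 − 1.5)/4 = 0.75.
Right endpoints: 2.25, 3, 3.75, 4.5.
r(2.25) = -21.125, r(3) = -32, r(3.75) = -45.125, r(4.5) = -60.5.
Sum = Δu · [r(2.25) + r(3) + r(3.75) + r(4.5)].
Sum = -119.0625.

-119.0625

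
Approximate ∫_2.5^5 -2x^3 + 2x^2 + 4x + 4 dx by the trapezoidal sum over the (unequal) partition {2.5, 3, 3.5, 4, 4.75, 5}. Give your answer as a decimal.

Subinterval widths: 0.5, 0.5, 0.5, 0.75, 0.25.
f(2.5) = -4.75, f(3) = -20, f(3.5) = -43.25, f(4) = -76, f(4.75) = -146.21875, f(5) = -176.
On each subinterval the trapezoid contributes (Δx_i/2)·[f(x_{i-1}) + f(x_i)].
Sum = -175.421875.

-175.421875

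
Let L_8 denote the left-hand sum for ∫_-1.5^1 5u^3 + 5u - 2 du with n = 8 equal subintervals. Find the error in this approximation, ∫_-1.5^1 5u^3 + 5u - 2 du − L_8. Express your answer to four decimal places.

Exact integral: ∫_-1.5^1 f(u) du = -13.203125.
L_8 ≈ -18.726807.
Error ≈ -13.203125 − (-18.726807) ≈ 5.5237.

5.5237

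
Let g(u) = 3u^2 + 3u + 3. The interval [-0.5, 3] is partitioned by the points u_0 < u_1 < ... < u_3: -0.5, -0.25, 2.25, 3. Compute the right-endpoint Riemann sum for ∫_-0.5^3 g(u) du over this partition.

Subinterval widths: 0.25, 2.5, 0.75.
Right endpoints: -0.25, 2.25, 3.
g(-0.25) = 2.4375, g(2.25) = 24.9375, g(3) = 39.
Sum = Σ Δu_i · g(u_i).
Sum = 92.203125.

92.203125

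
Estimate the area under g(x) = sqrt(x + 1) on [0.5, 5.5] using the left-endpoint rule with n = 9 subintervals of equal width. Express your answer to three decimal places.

Δx = (5.5 − 0.5)/9 = 5/9.
Left endpoints: 0.5, 19/18, 29/18, 13/6, 49/18, 59/18, 23/6, 79/18, 89/18.
g(0.5) ≈ 1.225, g(19/18) ≈ 1.434, g(29/18) ≈ 1.616, g(13/6) ≈ 1.780, g(49/18) ≈ 1.929, g(59/18) ≈ 2.068, g(23/6) ≈ 2.198, g(79/18) ≈ 2.321, g(89/18) ≈ 2.438.
Sum = Δx · [g(0.5) + g(19/18) + g(29/18) + ...].
Sum ≈ 9.450.

9.450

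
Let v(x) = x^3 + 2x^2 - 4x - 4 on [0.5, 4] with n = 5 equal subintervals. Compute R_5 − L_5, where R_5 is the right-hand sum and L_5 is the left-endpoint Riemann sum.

R_5 = 92.05.
L_5 = 35.0875.
R_5 − L_5 = 56.9625.

56.9625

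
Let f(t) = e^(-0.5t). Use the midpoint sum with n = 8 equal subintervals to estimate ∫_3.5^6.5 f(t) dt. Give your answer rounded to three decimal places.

0.270

Δt = (6.5 − 3.5)/8 = 0.375.
Midpoints: 3.6875, 4.0625, 4.4375, 4.8125, 5.1875, 5.5625, 5.9375, 6.3125.
f(3.6875) ≈ 0.158, f(4.0625) ≈ 0.131, f(4.4375) ≈ 0.109, f(4.8125) ≈ 0.090, f(5.1875) ≈ 0.075, f(5.5625) ≈ 0.062, f(5.9375) ≈ 0.051, f(6.3125) ≈ 0.043.
Sum = Δt · [f(3.6875) + f(4.0625) + f(4.4375) + ...].
Sum ≈ 0.270.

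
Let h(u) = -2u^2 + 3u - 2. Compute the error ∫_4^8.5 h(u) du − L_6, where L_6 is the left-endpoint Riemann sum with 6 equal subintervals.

Exact integral: ∫_4^8.5 h(u) du = -291.375.
L_6 = -255.09375.
Error = -291.375 − (-255.09375) = -36.28125.

-36.28125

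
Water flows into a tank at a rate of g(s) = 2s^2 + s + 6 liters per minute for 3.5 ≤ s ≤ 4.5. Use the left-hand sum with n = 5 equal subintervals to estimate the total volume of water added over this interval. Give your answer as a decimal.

Δs = (4.5 − 3.5)/5 = 0.2.
Left endpoints: 3.5, 3.7, 3.9, 4.1, 4.3.
g(3.5) = 34, g(3.7) = 37.08, g(3.9) = 40.32, g(4.1) = 43.72, g(4.3) = 47.28.
Sum = Δs · [g(3.5) + g(3.7) + g(3.9) + g(4.1) + g(4.3)].
Sum = 40.48.

40.48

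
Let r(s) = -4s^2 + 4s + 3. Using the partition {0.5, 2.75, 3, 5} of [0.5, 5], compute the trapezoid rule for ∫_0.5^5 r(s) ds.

Subinterval widths: 2.25, 0.25, 2.
r(0.5) = 4, r(2.75) = -16.25, r(3) = -21, r(5) = -77.
On each subinterval the trapezoid contributes (Δs_i/2)·[r(s_{i-1}) + r(s_i)].
Sum = -116.4375.

-116.4375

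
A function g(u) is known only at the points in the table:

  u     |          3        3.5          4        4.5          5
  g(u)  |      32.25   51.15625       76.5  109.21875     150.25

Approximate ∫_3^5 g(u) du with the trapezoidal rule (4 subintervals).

164.0625

Δu = 0.5.
T_4 = (0.5/2)·[32.25 + 2·51.15625 + 2·76.5 + 2·109.21875 + 150.25] = 164.0625.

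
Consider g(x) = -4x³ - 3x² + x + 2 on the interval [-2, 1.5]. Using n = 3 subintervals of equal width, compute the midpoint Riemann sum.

Δx = (1.5 − (-2))/3 = 7/6.
Midpoints: -17/12, -0.25, 11/12.
g(-17/12) = 641/108, g(-0.25) = 1.625, g(11/12) = -145/54.
Sum = Δx · [g(-17/12) + g(-0.25) + g(11/12)].
Sum = 5.6875.

5.6875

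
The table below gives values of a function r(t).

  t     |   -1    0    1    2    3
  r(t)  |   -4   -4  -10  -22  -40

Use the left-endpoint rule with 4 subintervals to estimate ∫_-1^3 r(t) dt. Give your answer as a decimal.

-40

Δt = 1.
Sum = 1·[(-4) + (-4) + (-10) + (-22)] = -40.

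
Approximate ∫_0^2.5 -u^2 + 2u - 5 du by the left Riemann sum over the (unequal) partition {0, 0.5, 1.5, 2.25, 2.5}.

Subinterval widths: 0.5, 1, 0.75, 0.25.
Left endpoints: 0, 0.5, 1.5, 2.25.
f(0) = -5, f(0.5) = -4.25, f(1.5) = -4.25, f(2.25) = -5.5625.
Sum = Σ Δu_i · f(u_i).
Sum = -11.328125.

-11.328125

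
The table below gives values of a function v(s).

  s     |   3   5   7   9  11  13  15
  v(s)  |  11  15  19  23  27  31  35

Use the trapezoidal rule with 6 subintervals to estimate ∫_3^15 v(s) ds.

276

Δs = 2.
T_6 = (2/2)·[11 + 2·15 + 2·19 + 2·23 + 2·27 + 2·31 + 35] = 276.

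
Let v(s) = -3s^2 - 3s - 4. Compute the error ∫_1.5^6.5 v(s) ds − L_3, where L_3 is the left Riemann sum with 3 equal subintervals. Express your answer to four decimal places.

Exact integral: ∫_1.5^6.5 v(s) ds = -351.25.
L_3 ≈ -245.694444.
Error ≈ -351.25 − (-245.694444) ≈ -105.5556.

-105.5556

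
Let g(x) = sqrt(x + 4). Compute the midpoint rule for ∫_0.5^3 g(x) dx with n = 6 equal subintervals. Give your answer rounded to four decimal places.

Δx = (3 − 0.5)/6 = 5/12.
Midpoints: 17/24, 1.125, 37/24, 47/24, 2.375, 67/24.
g(17/24) ≈ 2.1699, g(1.125) ≈ 2.2638, g(37/24) ≈ 2.3541, g(47/24) ≈ 2.4410, g(2.375) ≈ 2.5249, g(67/24) ≈ 2.6061.
Sum = Δx · [g(17/24) + g(1.125) + g(37/24) + ...].
Sum ≈ 5.9832.

5.9832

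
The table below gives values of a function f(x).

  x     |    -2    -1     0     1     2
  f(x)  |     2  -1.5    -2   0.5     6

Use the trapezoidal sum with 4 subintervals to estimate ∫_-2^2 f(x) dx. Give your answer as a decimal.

1

Δx = 1.
T_4 = (1/2)·[2 + 2·(-1.5) + 2·(-2) + 2·0.5 + 6] = 1.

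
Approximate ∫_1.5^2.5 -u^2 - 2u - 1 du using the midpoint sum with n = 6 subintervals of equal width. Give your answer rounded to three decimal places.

-9.081

Δu = (2.5 − 1.5)/6 = 1/6.
Midpoints: 19/12, 1.75, 23/12, 25/12, 2.25, 29/12.
f(19/12) = -961/144, f(1.75) = -7.5625, f(23/12) = -1225/144, f(25/12) = -1369/144, f(2.25) = -10.5625, f(29/12) = -1681/144.
Sum = Δu · [f(19/12) + f(1.75) + f(23/12) + ...].
Sum ≈ -9.081.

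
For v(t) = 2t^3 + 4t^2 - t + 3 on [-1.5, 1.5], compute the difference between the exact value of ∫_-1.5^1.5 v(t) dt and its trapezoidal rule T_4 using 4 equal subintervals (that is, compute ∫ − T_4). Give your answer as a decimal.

-1.125

Exact integral: ∫_-1.5^1.5 v(t) dt = 18.
T_4 = 19.125.
Error = 18 − 19.125 = -1.125.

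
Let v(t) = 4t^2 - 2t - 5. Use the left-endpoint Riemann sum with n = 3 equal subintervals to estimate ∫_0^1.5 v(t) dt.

Δt = (1.5 − 0)/3 = 0.5.
Left endpoints: 0, 0.5, 1.
v(0) = -5, v(0.5) = -5, v(1) = -3.
Sum = Δt · [v(0) + v(0.5) + v(1)].
Sum = -6.5.

-6.5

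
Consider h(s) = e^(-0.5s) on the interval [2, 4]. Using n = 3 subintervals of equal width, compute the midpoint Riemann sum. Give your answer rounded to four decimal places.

0.4629

Δs = (4 − 2)/3 = 2/3.
Midpoints: 7/3, 3, 11/3.
h(7/3) ≈ 0.3114, h(3) ≈ 0.2231, h(11/3) ≈ 0.1599.
Sum = Δs · [h(7/3) + h(3) + h(11/3)].
Sum ≈ 0.4629.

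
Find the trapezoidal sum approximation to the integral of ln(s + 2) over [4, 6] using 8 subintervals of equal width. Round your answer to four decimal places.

3.8848

Δs = (6 − 4)/8 = 0.25.
f(4) ≈ 1.7918, f(4.25) ≈ 1.8326, f(4.5) ≈ 1.8718, f(4.75) ≈ 1.9095, f(5) ≈ 1.9459, f(5.25) ≈ 1.9810, f(5.5) ≈ 2.0149, f(5.75) ≈ 2.0477, f(6) ≈ 2.0794.
T_8 = (Δs/2)·[f(s_0) + 2f(s_1) + ... + 2f(s_{7}) + f(s_8)].
Sum ≈ 3.8848.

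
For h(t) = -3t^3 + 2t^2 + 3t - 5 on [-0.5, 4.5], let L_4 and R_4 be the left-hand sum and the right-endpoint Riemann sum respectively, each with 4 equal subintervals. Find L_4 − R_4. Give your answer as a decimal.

L_4 = -125.78125.
R_4 = -399.21875.
L_4 − R_4 = 273.4375.

273.4375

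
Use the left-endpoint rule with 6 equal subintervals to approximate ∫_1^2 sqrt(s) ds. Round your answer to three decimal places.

1.184

Δs = (2 − 1)/6 = 1/6.
Left endpoints: 1, 7/6, 4/3, 1.5, 5/3, 11/6.
f(1) ≈ 1.000, f(7/6) ≈ 1.080, f(4/3) ≈ 1.155, f(1.5) ≈ 1.225, f(5/3) ≈ 1.291, f(11/6) ≈ 1.354.
Sum = Δs · [f(1) + f(7/6) + f(4/3) + ...].
Sum ≈ 1.184.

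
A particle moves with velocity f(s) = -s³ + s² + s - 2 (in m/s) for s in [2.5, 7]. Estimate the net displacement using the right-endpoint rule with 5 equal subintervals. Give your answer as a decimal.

-603.09

Δs = (7 − 2.5)/5 = 0.9.
Right endpoints: 3.4, 4.3, 5.2, 6.1, 7.
f(3.4) = -26.344, f(4.3) = -58.717, f(5.2) = -110.368, f(6.1) = -185.671, f(7) = -289.
Sum = Δs · [f(3.4) + f(4.3) + f(5.2) + f(6.1) + f(7)].
Sum = -603.09.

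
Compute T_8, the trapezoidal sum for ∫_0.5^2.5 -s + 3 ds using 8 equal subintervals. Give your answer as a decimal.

3

Δs = (2.5 − 0.5)/8 = 0.25.
f(0.5) = 2.5, f(0.75) = 2.25, f(1) = 2, f(1.25) = 1.75, f(1.5) = 1.5, f(1.75) = 1.25, f(2) = 1, f(2.25) = 0.75, f(2.5) = 0.5.
T_8 = (Δs/2)·[f(s_0) + 2f(s_1) + ... + 2f(s_{7}) + f(s_8)].
Sum = 3.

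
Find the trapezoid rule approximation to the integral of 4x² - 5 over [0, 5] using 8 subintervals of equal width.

Δx = (5 − 0)/8 = 0.625.
f(0) = -5, f(0.625) = -3.4375, f(1.25) = 1.25, f(1.875) = 9.0625, f(2.5) = 20, f(3.125) = 34.0625, f(3.75) = 51.25, f(4.375) = 71.5625, f(5) = 95.
T_8 = (Δx/2)·[f(x_0) + 2f(x_1) + ... + 2f(x_{7}) + f(x_8)].
Sum = 142.96875.

142.96875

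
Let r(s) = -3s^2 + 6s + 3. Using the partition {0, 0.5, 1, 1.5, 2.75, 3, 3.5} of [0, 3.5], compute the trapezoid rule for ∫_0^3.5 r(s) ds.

Subinterval widths: 0.5, 0.5, 0.5, 1.25, 0.25, 0.5.
r(0) = 3, r(0.5) = 5.25, r(1) = 6, r(1.5) = 5.25, r(2.75) = -3.1875, r(3) = -6, r(3.5) = -12.75.
On each subinterval the trapezoid contributes (Δs_i/2)·[r(s_{i-1}) + r(s_i)].
Sum = 3.140625.

3.140625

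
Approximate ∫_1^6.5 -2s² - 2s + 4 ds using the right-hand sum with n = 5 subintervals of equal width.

-255.31

Δs = (6.5 − 1)/5 = 1.1.
Right endpoints: 2.1, 3.2, 4.3, 5.4, 6.5.
f(2.1) = -9.02, f(3.2) = -22.88, f(4.3) = -41.58, f(5.4) = -65.12, f(6.5) = -93.5.
Sum = Δs · [f(2.1) + f(3.2) + f(4.3) + f(5.4) + f(6.5)].
Sum = -255.31.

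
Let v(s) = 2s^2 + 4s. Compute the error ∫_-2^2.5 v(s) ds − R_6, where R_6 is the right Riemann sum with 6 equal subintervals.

Exact integral: ∫_-2^2.5 v(s) ds = 20.25.
R_6 = 29.53125.
Error = 20.25 − 29.53125 = -9.28125.

-9.28125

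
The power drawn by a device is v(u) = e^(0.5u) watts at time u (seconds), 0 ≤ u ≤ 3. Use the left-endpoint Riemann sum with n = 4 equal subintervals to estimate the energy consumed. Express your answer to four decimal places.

5.7392

Δu = (3 − 0)/4 = 0.75.
Left endpoints: 0, 0.75, 1.5, 2.25.
v(0) ≈ 1.0000, v(0.75) ≈ 1.4550, v(1.5) ≈ 2.1170, v(2.25) ≈ 3.0802.
Sum = Δu · [v(0) + v(0.75) + v(1.5) + v(2.25)].
Sum ≈ 5.7392.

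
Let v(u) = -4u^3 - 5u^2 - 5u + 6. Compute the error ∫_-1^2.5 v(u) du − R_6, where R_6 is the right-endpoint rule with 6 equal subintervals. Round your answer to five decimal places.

34.93519

Exact integral: ∫_-1^2.5 v(u) du ≈ -57.8958333.
R_6 ≈ -92.8310185.
Error ≈ -57.8958333 − (-92.8310185) ≈ 34.93519.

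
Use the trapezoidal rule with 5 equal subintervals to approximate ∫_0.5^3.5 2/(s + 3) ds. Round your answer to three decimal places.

Δs = (3.5 − 0.5)/5 = 0.6.
f(0.5) = 4/7, f(1.1) = 20/41, f(1.7) = 20/47, f(2.3) = 20/53, f(2.9) = 20/59, f(3.5) = 4/13.
T_5 = (Δs/2)·[f(s_0) + 2f(s_1) + ... + 2f(s_{4}) + f(s_5)].
Sum ≈ 1.242.

1.242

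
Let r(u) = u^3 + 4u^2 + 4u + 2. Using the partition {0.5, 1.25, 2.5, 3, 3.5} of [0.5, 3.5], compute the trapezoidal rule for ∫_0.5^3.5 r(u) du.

Subinterval widths: 0.75, 1.25, 0.5, 0.5.
r(0.5) = 5.125, r(1.25) = 15.203125, r(2.5) = 52.625, r(3) = 77, r(3.5) = 107.875.
On each subinterval the trapezoid contributes (Δu_i/2)·[r(u_{i-1}) + r(u_i)].
Sum = 128.640625.

128.640625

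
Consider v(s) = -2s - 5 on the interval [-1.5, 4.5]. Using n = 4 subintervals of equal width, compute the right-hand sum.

-57

Δs = (4.5 − (-1.5))/4 = 1.5.
Right endpoints: 0, 1.5, 3, 4.5.
v(0) = -5, v(1.5) = -8, v(3) = -11, v(4.5) = -14.
Sum = Δs · [v(0) + v(1.5) + v(3) + v(4.5)].
Sum = -57.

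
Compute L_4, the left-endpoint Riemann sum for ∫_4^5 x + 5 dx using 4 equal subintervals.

9.375

Δx = (5 − 4)/4 = 0.25.
Left endpoints: 4, 4.25, 4.5, 4.75.
f(4) = 9, f(4.25) = 9.25, f(4.5) = 9.5, f(4.75) = 9.75.
Sum = Δx · [f(4) + f(4.25) + f(4.5) + f(4.75)].
Sum = 9.375.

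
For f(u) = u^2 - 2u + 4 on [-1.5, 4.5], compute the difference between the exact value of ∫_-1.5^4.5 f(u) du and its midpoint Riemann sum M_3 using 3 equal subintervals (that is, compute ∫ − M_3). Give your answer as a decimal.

2

Exact integral: ∫_-1.5^4.5 f(u) du = 37.5.
M_3 = 35.5.
Error = 37.5 − 35.5 = 2.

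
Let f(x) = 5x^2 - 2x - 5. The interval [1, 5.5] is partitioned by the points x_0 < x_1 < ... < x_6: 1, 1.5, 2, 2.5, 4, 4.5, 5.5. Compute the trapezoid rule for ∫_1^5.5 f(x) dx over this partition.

227.9375

Subinterval widths: 0.5, 0.5, 0.5, 1.5, 0.5, 1.
f(1) = -2, f(1.5) = 3.25, f(2) = 11, f(2.5) = 21.25, f(4) = 67, f(4.5) = 87.25, f(5.5) = 135.25.
On each subinterval the trapezoid contributes (Δx_i/2)·[f(x_{i-1}) + f(x_i)].
Sum = 227.9375.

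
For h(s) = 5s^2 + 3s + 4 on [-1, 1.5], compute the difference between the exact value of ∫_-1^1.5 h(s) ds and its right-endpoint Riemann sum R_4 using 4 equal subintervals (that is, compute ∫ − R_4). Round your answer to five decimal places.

Exact integral: ∫_-1^1.5 h(s) ds ≈ 19.1666667.
R_4 = 24.27734375.
Error ≈ 19.1666667 − 24.27734375 ≈ -5.11068.

-5.11068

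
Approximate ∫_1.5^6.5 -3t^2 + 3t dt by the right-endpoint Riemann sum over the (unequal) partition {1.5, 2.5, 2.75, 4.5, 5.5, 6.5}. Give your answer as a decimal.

Subinterval widths: 1, 0.25, 1.75, 1, 1.
Right endpoints: 2.5, 2.75, 4.5, 5.5, 6.5.
f(2.5) = -11.25, f(2.75) = -14.4375, f(4.5) = -47.25, f(5.5) = -74.25, f(6.5) = -107.25.
Sum = Σ Δt_i · f(t_i).
Sum = -279.046875.

-279.046875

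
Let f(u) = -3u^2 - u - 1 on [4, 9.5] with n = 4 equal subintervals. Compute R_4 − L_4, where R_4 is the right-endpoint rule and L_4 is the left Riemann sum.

R_4 = -998.12109375.
L_4 = -684.27734375.
R_4 − L_4 = -313.84375.

-313.84375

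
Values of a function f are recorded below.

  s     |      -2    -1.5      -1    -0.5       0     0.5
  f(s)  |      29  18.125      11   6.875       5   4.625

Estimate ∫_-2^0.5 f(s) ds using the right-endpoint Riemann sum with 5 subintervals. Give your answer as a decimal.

22.8125

Δs = 0.5.
Sum = 0.5·[18.125 + 11 + 6.875 + 5 + 4.625] = 22.8125.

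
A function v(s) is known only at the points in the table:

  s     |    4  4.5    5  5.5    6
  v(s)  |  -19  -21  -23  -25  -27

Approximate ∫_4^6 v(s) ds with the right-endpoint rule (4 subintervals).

-48

Δs = 0.5.
Sum = 0.5·[(-21) + (-23) + (-25) + (-27)] = -48.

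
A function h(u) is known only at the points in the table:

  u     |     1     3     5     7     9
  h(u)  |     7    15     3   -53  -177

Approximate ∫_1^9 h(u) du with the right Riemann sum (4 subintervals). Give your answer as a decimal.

-424

Δu = 2.
Sum = 2·[15 + 3 + (-53) + (-177)] = -424.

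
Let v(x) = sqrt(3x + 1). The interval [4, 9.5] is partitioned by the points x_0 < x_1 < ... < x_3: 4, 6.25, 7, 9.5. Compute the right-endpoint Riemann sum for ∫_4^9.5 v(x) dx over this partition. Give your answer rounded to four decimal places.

27.0955

Subinterval widths: 2.25, 0.75, 2.5.
Right endpoints: 6.25, 7, 9.5.
v(6.25) ≈ 4.4441, v(7) ≈ 4.6904, v(9.5) ≈ 5.4314.
Sum = Σ Δx_i · v(x_i).
Sum ≈ 27.0955.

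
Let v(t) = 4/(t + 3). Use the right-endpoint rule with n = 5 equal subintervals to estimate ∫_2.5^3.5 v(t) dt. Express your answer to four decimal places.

Δt = (3.5 − 2.5)/5 = 0.2.
Right endpoints: 2.7, 2.9, 3.1, 3.3, 3.5.
v(2.7) = 40/57, v(2.9) = 40/59, v(3.1) = 40/61, v(3.3) = 40/63, v(3.5) = 8/13.
Sum = Δt · [v(2.7) + v(2.9) + v(3.1) + v(3.3) + v(3.5)].
Sum ≈ 0.6572.

0.6572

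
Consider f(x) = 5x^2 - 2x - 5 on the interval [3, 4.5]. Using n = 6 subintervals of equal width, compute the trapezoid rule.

Δx = (4.5 − 3)/6 = 0.25.
f(3) = 34, f(3.25) = 41.3125, f(3.5) = 49.25, f(3.75) = 57.8125, f(4) = 67, f(4.25) = 76.8125, f(4.5) = 87.25.
T_6 = (Δx/2)·[f(x_0) + 2f(x_1) + ... + 2f(x_{5}) + f(x_6)].
Sum = 88.203125.

88.203125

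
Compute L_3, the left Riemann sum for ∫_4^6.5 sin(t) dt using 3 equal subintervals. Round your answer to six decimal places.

-1.939747

Δt = (6.5 − 4)/3 = 5/6.
Left endpoints: 4, 29/6, 17/3.
f(4) ≈ -0.756802, f(29/6) ≈ -0.992695, f(17/3) ≈ -0.578198.
Sum = Δt · [f(4) + f(29/6) + f(17/3)].
Sum ≈ -1.939747.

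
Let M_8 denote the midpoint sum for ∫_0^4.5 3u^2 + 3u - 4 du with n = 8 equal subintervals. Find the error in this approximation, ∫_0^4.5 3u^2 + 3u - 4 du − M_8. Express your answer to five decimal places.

Exact integral: ∫_0^4.5 f(u) du = 103.5.
M_8 ≈ 103.1440430.
Error ≈ 103.5 − 103.1440430 ≈ 0.35596.

0.35596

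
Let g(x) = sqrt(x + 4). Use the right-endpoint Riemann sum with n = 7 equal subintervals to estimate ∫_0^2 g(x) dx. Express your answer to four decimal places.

4.5285

Δx = (2 − 0)/7 = 2/7.
Right endpoints: 2/7, 4/7, 6/7, 8/7, 10/7, 12/7, 2.
g(2/7) ≈ 2.0702, g(4/7) ≈ 2.1381, g(6/7) ≈ 2.2039, g(8/7) ≈ 2.2678, g(10/7) ≈ 2.3299, g(12/7) ≈ 2.3905, g(2) ≈ 2.4495.
Sum = Δx · [g(2/7) + g(4/7) + g(6/7) + ...].
Sum ≈ 4.5285.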